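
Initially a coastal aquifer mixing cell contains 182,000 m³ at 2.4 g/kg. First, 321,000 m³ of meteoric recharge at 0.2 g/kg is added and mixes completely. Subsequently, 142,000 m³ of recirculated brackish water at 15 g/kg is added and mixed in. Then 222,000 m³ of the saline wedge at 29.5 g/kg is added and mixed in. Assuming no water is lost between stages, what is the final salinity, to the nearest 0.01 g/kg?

Mass of salt is conserved:
Initial salt = 182,000×2.4 = 436,800
After stage 1: salt = 436,800 + 321,000×0.2 = 501,000; volume = 503,000 m³; S = 0.996 g/kg
After stage 2: salt = 501,000 + 142,000×15 = 2,631,000; volume = 645,000 m³; S = 4.079 g/kg
After stage 3: salt = 2,631,000 + 222,000×29.5 = 9,180,000; volume = 867,000 m³
S = 9,180,000 / 867,000 = 10.5882 g/kg

10.59 g/kg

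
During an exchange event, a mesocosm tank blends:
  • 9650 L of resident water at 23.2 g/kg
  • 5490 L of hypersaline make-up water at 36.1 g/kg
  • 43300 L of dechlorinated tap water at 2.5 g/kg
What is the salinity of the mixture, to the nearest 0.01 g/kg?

9.07 g/kg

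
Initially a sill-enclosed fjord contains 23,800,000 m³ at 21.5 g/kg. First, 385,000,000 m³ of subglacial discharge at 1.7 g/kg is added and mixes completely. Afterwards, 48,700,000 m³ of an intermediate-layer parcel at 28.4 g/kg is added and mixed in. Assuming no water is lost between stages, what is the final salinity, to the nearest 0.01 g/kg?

5.57 g/kg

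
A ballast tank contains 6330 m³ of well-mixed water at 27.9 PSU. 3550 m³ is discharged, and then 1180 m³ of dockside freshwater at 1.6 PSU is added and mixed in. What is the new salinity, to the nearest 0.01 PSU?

Remaining after removal: 2,780 m³ at 27.9 PSU (salt = 77,562)
After addition: salt = 77,562 + 1,180×1.6 = 79,450; volume = 3,960 m³
S = 79,450 / 3,960 = 20.0631 PSU

20.06 PSU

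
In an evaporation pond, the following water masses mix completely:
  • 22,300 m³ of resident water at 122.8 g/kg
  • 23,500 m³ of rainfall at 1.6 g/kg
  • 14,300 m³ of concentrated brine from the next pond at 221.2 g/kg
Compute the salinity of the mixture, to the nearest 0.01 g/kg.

98.82 g/kg

Mass of salt is conserved:
salt = 22,300×122.8 + 23,500×1.6 + 14,300×221.2 = 2,738,440 + 37,600 + 3,163,160 = 5,939,200
volume = 22,300 + 23,500 + 14,300 = 60,100 m³
S = 5,939,200 / 60,100 = 98.822 g/kg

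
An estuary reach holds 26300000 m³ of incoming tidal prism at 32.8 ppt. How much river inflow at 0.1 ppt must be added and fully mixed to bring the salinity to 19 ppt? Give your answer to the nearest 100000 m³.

Salt balance: 26,300,000×32.8 + V×0.1 = (26,300,000+V)×19
862,640,000 + 0.1V = 499,700,000 + 19V
362,940,000 = 18.9V
V = 19,203,174.6 m³

19200000 m³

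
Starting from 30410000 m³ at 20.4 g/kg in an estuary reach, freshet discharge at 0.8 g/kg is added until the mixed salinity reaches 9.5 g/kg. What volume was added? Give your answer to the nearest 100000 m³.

Salt balance: 30,410,000×20.4 + V×0.8 = (30,410,000+V)×9.5
620,364,000 + 0.8V = 288,895,000 + 9.5V
331,469,000 = 8.7V
V = 38,099,885.06 m³

38100000 m³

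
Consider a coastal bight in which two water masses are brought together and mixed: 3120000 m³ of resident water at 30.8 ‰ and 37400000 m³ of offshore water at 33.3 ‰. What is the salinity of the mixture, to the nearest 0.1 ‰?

33.1 ‰

Weighted by volume,
salt = 3,120,000×30.8 + 37,400,000×33.3 = 96,096,000 + 1,245,420,000 = 1,341,516,000
volume = 3,120,000 + 37,400,000 = 40,520,000 m³
S = 1,341,516,000 / 40,520,000 = 33.108 ‰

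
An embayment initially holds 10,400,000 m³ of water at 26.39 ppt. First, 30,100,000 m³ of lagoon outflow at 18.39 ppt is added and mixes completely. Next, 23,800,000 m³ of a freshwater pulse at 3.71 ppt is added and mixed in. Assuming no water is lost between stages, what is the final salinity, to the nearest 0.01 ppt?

Total salt / total volume:
Initial salt = 10,400,000×26.39 = 274,456,000
After stage 1: salt = 274,456,000 + 30,100,000×18.39 = 827,995,000; volume = 40,500,000 m³; S = 20.444 ppt
After stage 2: salt = 827,995,000 + 23,800,000×3.71 = 916,293,000; volume = 64,300,000 m³
S = 916,293,000 / 64,300,000 = 14.2503 ppt

14.25 ppt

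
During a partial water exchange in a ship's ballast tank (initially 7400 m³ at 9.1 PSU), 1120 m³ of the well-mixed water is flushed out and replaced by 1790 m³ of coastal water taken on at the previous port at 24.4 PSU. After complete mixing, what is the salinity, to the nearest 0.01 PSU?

12.49 PSU

Remaining after removal: 6,280 m³ at 9.1 PSU (salt = 57,148)
After addition: salt = 57,148 + 1,790×24.4 = 100,824; volume = 8,070 m³
S = 100,824 / 8,070 = 12.4937 PSU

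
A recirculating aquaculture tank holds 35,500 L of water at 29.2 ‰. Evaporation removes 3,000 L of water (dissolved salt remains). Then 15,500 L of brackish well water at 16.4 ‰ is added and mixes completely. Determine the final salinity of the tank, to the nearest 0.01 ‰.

26.89 ‰

After evaporation: salt = 35,500×29.2 = 1,036,600; volume = 35,500 − 3,000 = 32,500 L
After mixing: salt = 1,036,600 + 15,500×16.4 = 1,290,800; volume = 32,500 + 15,500 = 48,000 L
S = 1,290,800 / 48,000 = 26.8917 ‰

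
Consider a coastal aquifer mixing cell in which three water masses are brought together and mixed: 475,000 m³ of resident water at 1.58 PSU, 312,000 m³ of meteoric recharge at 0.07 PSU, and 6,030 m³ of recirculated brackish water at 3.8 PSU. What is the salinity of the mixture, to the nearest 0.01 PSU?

Mass of salt is conserved:
salt = 475,000×1.58 + 312,000×0.07 + 6,030×3.8 = 750,500 + 21,840 + 22,914 = 795,254
volume = 475,000 + 312,000 + 6,030 = 793,030 m³
S = 795,254 / 793,030 = 1.0028 PSU

1.00 PSU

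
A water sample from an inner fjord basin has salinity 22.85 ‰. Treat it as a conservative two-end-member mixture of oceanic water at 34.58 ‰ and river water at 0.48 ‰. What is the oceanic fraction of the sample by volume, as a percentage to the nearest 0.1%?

65.6%

Let g be the oceanic fraction. Salt balance per unit volume:
g×34.58 + (1−g)×0.48 = 22.85
g = (22.85 − 0.48) / (34.58 − 0.48) = 22.37/34.1 = 0.656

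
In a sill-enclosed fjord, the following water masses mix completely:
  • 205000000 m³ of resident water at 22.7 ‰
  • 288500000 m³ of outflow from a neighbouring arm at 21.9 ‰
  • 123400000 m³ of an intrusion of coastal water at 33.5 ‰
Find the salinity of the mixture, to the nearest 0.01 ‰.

Mass of salt is conserved:
salt = 205,000,000×22.7 + 288,500,000×21.9 + 123,400,000×33.5 = 4,653,500,000 + 6,318,150,000 + 4,133,900,000 = 15,105,550,000
volume = 205,000,000 + 288,500,000 + 123,400,000 = 616,900,000 m³
S = 15,105,550,000 / 616,900,000 = 24.4862 ‰

24.49 ‰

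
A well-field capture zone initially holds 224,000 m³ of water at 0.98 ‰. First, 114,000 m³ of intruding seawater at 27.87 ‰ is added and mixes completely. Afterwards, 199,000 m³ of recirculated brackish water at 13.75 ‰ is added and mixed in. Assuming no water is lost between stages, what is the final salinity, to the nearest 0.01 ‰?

Mass of salt is conserved:
Initial salt = 224,000×0.98 = 219,520
After stage 1: salt = 219,520 + 114,000×27.87 = 3,396,700; volume = 338,000 m³; S = 10.049 ‰
After stage 2: salt = 3,396,700 + 199,000×13.75 = 6,132,950; volume = 537,000 m³
S = 6,132,950 / 537,000 = 11.4208 ‰

11.42 ‰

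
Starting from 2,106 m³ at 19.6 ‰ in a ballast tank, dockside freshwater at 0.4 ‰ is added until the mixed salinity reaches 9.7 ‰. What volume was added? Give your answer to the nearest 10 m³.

2240 m³

Salt balance: 2,106×19.6 + V×0.4 = (2,106+V)×9.7
41,277.6 + 0.4V = 20,428.2 + 9.7V
20,849.4 = 9.3V
V = 2,241.87 m³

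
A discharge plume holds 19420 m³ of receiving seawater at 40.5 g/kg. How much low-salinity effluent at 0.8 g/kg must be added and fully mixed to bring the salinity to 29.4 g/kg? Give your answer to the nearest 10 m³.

7540 m³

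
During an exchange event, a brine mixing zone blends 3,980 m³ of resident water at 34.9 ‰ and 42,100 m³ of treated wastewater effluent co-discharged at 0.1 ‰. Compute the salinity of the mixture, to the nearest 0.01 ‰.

Total salt / total volume:
salt = 3,980×34.9 + 42,100×0.1 = 138,902 + 4,210 = 143,112
volume = 3,980 + 42,100 = 46,080 m³
S = 143,112 / 46,080 = 3.1057 ‰

3.11 ‰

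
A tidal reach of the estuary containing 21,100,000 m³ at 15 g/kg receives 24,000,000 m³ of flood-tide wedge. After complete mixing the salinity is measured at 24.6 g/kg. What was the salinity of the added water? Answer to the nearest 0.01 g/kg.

33.04 g/kg

Salt balance: 21,100,000×15 + 24,000,000×S = 45,100,000×24.6
316,500,000 + 24,000,000·S = 1,109,460,000
S = (1,109,460,000 − 316,500,000) / 24,000,000 = 33.04 g/kg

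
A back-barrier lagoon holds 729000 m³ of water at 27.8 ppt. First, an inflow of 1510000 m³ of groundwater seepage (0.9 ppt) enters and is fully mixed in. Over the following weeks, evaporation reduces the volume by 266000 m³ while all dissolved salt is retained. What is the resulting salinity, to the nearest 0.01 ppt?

After mixing: salt = 729,000×27.8 + 1,510,000×0.9 = 21,625,200; volume = 2,239,000 m³
After evaporation: salt unchanged = 21,625,200; volume = 2,239,000 − 266,000 = 1,973,000 m³
S = 21,625,200 / 1,973,000 = 10.9606 ppt

10.96 ppt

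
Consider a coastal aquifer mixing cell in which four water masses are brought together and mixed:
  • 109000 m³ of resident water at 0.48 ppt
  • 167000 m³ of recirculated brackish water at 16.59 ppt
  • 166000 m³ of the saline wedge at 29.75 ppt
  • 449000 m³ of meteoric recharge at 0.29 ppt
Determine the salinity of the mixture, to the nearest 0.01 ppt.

Mass of salt is conserved:
salt = 109,000×0.48 + 167,000×16.59 + 166,000×29.75 + 449,000×0.29 = 52,320 + 2,770,530 + 4,938,500 + 130,210 = 7,891,560
volume = 109,000 + 167,000 + 166,000 + 449,000 = 891,000 m³
S = 7,891,560 / 891,000 = 8.857 ppt

8.86 ppt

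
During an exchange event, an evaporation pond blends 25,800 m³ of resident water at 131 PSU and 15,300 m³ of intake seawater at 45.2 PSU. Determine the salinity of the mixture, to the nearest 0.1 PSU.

99.1 PSU

Total salt / total volume:
salt = 25,800×131 + 15,300×45.2 = 3,379,800 + 691,560 = 4,071,360
volume = 25,800 + 15,300 = 41,100 m³
S = 4,071,360 / 41,100 = 99.06 PSU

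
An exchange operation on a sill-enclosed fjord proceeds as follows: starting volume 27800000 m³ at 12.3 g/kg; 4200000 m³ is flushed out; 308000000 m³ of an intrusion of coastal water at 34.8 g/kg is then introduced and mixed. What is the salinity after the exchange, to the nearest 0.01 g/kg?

33.20 g/kg

Remaining after removal: 23,600,000 m³ at 12.3 g/kg (salt = 290,280,000)
After addition: salt = 290,280,000 + 308,000,000×34.8 = 11,008,680,000; volume = 331,600,000 m³
S = 11,008,680,000 / 331,600,000 = 33.1987 g/kg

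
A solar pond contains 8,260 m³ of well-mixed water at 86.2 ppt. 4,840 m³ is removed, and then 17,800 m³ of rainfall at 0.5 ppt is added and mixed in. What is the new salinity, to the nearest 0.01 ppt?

14.31 ppt

Remaining after removal: 3,420 m³ at 86.2 ppt (salt = 294,804)
After addition: salt = 294,804 + 17,800×0.5 = 303,704; volume = 21,220 m³
S = 303,704 / 21,220 = 14.3122 ppt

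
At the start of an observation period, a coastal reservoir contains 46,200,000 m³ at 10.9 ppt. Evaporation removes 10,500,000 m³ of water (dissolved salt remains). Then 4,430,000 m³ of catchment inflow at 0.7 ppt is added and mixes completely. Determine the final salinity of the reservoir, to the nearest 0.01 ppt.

After evaporation: salt = 46,200,000×10.9 = 503,580,000; volume = 46,200,000 − 10,500,000 = 35,700,000 m³
After mixing: salt = 503,580,000 + 4,430,000×0.7 = 506,681,000; volume = 35,700,000 + 4,430,000 = 40,130,000 m³
S = 506,681,000 / 40,130,000 = 12.626 ppt

12.63 ppt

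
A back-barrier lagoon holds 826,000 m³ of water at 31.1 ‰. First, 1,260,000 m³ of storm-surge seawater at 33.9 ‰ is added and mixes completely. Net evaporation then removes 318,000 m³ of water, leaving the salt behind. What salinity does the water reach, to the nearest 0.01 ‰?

After mixing: salt = 826,000×31.1 + 1,260,000×33.9 = 68,402,600; volume = 2,086,000 m³
After evaporation: salt unchanged = 68,402,600; volume = 2,086,000 − 318,000 = 1,768,000 m³
S = 68,402,600 / 1,768,000 = 38.6893 ‰

38.69 ‰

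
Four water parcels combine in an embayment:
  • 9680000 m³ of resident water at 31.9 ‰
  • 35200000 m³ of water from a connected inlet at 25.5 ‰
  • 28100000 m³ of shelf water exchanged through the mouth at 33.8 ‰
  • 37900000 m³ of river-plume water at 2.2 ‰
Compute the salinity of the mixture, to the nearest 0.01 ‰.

20.20 ‰

By conservation of dissolved salt,
salt = 9,680,000×31.9 + 35,200,000×25.5 + 28,100,000×33.8 + 37,900,000×2.2 = 308,792,000 + 897,600,000 + 949,780,000 + 83,380,000 = 2,239,552,000
volume = 9,680,000 + 35,200,000 + 28,100,000 + 37,900,000 = 110,880,000 m³
S = 2,239,552,000 / 110,880,000 = 20.198 ‰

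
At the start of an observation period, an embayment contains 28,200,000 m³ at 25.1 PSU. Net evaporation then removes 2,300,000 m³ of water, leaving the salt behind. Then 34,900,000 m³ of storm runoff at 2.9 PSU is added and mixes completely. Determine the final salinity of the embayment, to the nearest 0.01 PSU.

After evaporation: salt = 28,200,000×25.1 = 707,820,000; volume = 28,200,000 − 2,300,000 = 25,900,000 m³
After mixing: salt = 707,820,000 + 34,900,000×2.9 = 809,030,000; volume = 25,900,000 + 34,900,000 = 60,800,000 m³
S = 809,030,000 / 60,800,000 = 13.3064 PSU

13.31 PSU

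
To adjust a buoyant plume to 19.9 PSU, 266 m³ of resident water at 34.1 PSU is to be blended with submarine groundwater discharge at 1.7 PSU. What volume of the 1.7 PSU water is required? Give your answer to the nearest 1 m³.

208 m³

Salt balance: 266×34.1 + V×1.7 = (266+V)×19.9
9,070.6 + 1.7V = 5,293.4 + 19.9V
3,777.2 = 18.2V
V = 207.54 m³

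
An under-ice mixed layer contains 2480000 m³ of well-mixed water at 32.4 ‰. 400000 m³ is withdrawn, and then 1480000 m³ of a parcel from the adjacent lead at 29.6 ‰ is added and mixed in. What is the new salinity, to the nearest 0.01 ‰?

31.24 ‰

Remaining after removal: 2,080,000 m³ at 32.4 ‰ (salt = 67,392,000)
After addition: salt = 67,392,000 + 1,480,000×29.6 = 111,200,000; volume = 3,560,000 m³
S = 111,200,000 / 3,560,000 = 31.236 ‰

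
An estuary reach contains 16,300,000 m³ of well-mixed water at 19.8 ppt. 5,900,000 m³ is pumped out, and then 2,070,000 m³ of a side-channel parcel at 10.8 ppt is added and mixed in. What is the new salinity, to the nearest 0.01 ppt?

Remaining after removal: 10,400,000 m³ at 19.8 ppt (salt = 205,920,000)
After addition: salt = 205,920,000 + 2,070,000×10.8 = 228,276,000; volume = 12,470,000 m³
S = 228,276,000 / 12,470,000 = 18.306 ppt

18.31 ppt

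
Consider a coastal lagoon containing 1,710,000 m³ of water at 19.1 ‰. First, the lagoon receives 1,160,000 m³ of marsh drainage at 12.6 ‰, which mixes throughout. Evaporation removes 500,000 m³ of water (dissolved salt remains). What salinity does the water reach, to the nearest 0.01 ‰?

19.95 ‰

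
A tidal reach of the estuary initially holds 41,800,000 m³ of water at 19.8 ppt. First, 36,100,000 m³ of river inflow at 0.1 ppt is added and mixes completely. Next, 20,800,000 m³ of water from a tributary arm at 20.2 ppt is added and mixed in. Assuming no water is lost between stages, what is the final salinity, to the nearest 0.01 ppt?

Conserving salt mass:
Initial salt = 41,800,000×19.8 = 827,640,000
After stage 1: salt = 827,640,000 + 36,100,000×0.1 = 831,250,000; volume = 77,900,000 m³; S = 10.671 ppt
After stage 2: salt = 831,250,000 + 20,800,000×20.2 = 1,251,410,000; volume = 98,700,000 m³
S = 1,251,410,000 / 98,700,000 = 12.6789 ppt

12.68 ppt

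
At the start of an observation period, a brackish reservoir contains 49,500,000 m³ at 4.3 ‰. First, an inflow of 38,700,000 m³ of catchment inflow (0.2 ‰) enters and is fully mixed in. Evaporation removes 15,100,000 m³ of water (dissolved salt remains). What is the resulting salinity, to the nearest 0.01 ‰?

After mixing: salt = 49,500,000×4.3 + 38,700,000×0.2 = 220,590,000; volume = 88,200,000 m³
After evaporation: salt unchanged = 220,590,000; volume = 88,200,000 − 15,100,000 = 73,100,000 m³
S = 220,590,000 / 73,100,000 = 3.0176 ‰

3.02 ‰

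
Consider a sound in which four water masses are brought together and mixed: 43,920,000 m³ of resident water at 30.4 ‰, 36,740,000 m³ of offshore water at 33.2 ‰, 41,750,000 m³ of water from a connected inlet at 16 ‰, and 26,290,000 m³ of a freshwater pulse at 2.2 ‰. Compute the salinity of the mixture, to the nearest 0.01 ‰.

Conserving salt mass:
salt = 43,920,000×30.4 + 36,740,000×33.2 + 41,750,000×16 + 26,290,000×2.2 = 1,335,168,000 + 1,219,768,000 + 668,000,000 + 57,838,000 = 3,280,774,000
volume = 43,920,000 + 36,740,000 + 41,750,000 + 26,290,000 = 148,700,000 m³
S = 3,280,774,000 / 148,700,000 = 22.063 ‰

22.06 ‰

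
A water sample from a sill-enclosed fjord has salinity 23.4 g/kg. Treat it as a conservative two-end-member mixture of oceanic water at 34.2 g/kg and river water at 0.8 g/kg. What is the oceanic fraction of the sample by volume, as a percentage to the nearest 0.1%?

67.7%

Let g be the oceanic fraction. Salt balance per unit volume:
g×34.2 + (1−g)×0.8 = 23.4
g = (23.4 − 0.8) / (34.2 − 0.8) = 22.6/33.4 = 0.6766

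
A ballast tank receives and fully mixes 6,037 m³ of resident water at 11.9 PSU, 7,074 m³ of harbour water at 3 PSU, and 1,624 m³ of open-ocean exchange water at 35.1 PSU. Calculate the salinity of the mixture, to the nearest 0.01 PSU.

10.18 PSU

By conservation of dissolved salt,
salt = 6,037×11.9 + 7,074×3 + 1,624×35.1 = 71,840.3 + 21,222 + 57,002.4 = 150,064.7
volume = 6,037 + 7,074 + 1,624 = 14,735 m³
S = 150,064.7 / 14,735 = 10.1842 PSU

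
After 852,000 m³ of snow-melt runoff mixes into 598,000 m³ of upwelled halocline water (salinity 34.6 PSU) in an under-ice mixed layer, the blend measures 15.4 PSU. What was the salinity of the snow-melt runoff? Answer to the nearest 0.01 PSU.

1.92 PSU

Salt balance: 598,000×34.6 + 852,000×S = 1,450,000×15.4
20,690,800 + 852,000·S = 22,330,000
S = (22,330,000 − 20,690,800) / 852,000 = 1.9239 PSU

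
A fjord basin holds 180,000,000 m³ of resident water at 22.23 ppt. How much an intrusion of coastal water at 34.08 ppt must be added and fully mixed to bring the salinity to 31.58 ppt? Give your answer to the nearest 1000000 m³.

673000000 m³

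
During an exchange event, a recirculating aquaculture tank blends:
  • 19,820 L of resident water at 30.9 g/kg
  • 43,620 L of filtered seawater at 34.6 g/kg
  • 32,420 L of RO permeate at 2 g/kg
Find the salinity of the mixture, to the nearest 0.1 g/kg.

22.8 g/kg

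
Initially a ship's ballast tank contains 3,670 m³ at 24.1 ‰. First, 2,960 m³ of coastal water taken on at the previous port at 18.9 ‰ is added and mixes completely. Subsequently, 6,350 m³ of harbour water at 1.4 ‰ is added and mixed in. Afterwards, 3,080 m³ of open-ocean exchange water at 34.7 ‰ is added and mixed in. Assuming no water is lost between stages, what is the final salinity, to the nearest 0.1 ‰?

16.2 ‰

Mass of salt is conserved:
Initial salt = 3,670×24.1 = 88,447
After stage 1: salt = 88,447 + 2,960×18.9 = 144,391; volume = 6,630 m³; S = 21.778 ‰
After stage 2: salt = 144,391 + 6,350×1.4 = 153,281; volume = 12,980 m³; S = 11.809 ‰
After stage 3: salt = 153,281 + 3,080×34.7 = 260,157; volume = 16,060 m³
S = 260,157 / 16,060 = 16.1991 ‰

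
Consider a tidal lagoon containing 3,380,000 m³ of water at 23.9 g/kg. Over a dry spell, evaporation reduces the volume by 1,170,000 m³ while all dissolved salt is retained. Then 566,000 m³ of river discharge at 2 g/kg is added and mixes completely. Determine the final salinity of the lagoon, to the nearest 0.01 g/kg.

29.51 g/kg

After evaporation: salt = 3,380,000×23.9 = 80,782,000; volume = 3,380,000 − 1,170,000 = 2,210,000 m³
After mixing: salt = 80,782,000 + 566,000×2 = 81,914,000; volume = 2,210,000 + 566,000 = 2,776,000 m³
S = 81,914,000 / 2,776,000 = 29.5079 g/kg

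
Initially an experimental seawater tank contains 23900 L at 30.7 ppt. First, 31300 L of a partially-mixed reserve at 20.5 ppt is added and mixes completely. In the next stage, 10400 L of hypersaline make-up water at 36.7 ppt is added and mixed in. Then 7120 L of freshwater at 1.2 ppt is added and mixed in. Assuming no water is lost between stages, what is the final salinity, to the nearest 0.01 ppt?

Conserving salt mass:
Initial salt = 23,900×30.7 = 733,730
After stage 1: salt = 733,730 + 31,300×20.5 = 1,375,380; volume = 55,200 L; S = 24.916 ppt
After stage 2: salt = 1,375,380 + 10,400×36.7 = 1,757,060; volume = 65,600 L; S = 26.784 ppt
After stage 3: salt = 1,757,060 + 7,120×1.2 = 1,765,604; volume = 72,720 L
S = 1,765,604 / 72,720 = 24.2795 ppt

24.28 ppt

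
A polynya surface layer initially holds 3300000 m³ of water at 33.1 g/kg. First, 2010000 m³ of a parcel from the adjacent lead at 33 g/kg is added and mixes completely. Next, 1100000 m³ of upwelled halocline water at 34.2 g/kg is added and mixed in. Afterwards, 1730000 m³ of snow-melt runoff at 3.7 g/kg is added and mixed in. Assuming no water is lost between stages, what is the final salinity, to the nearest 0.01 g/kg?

26.98 g/kg

Conserving salt mass:
Initial salt = 3,300,000×33.1 = 109,230,000
After stage 1: salt = 109,230,000 + 2,010,000×33 = 175,560,000; volume = 5,310,000 m³; S = 33.062 g/kg
After stage 2: salt = 175,560,000 + 1,100,000×34.2 = 213,180,000; volume = 6,410,000 m³; S = 33.257 g/kg
After stage 3: salt = 213,180,000 + 1,730,000×3.7 = 219,581,000; volume = 8,140,000 m³
S = 219,581,000 / 8,140,000 = 26.9756 g/kg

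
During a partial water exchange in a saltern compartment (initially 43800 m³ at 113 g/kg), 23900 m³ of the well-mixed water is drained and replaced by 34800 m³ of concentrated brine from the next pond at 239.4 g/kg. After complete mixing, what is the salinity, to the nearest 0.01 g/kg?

193.42 g/kg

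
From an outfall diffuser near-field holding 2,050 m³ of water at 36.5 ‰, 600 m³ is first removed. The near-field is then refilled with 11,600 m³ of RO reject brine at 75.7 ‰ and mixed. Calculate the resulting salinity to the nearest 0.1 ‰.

Remaining after removal: 1,450 m³ at 36.5 ‰ (salt = 52,925)
After addition: salt = 52,925 + 11,600×75.7 = 931,045; volume = 13,050 m³
S = 931,045 / 13,050 = 71.3444 ‰

71.3 ‰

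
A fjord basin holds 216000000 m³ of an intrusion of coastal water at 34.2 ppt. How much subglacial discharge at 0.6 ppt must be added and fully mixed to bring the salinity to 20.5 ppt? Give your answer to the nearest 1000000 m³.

Salt balance: 216,000,000×34.2 + V×0.6 = (216,000,000+V)×20.5
7,387,200,000 + 0.6V = 4,428,000,000 + 20.5V
2,959,200,000 = 19.9V
V = 148,703,517.59 m³

149000000 m³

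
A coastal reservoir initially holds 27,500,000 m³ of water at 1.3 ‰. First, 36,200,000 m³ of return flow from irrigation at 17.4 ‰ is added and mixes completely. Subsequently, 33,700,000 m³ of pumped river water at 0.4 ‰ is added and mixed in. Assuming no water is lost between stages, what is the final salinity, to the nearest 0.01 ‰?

6.97 ‰

Salt balance:
Initial salt = 27,500,000×1.3 = 35,750,000
After stage 1: salt = 35,750,000 + 36,200,000×17.4 = 665,630,000; volume = 63,700,000 m³; S = 10.449 ‰
After stage 2: salt = 665,630,000 + 33,700,000×0.4 = 679,110,000; volume = 97,400,000 m³
S = 679,110,000 / 97,400,000 = 6.9724 ‰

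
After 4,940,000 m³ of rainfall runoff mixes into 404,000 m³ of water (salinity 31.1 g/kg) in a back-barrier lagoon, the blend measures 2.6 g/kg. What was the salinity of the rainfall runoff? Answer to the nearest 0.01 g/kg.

0.27 g/kg

Salt balance: 404,000×31.1 + 4,940,000×S = 5,344,000×2.6
12,564,400 + 4,940,000·S = 13,894,400
S = (13,894,400 − 12,564,400) / 4,940,000 = 0.2692 g/kg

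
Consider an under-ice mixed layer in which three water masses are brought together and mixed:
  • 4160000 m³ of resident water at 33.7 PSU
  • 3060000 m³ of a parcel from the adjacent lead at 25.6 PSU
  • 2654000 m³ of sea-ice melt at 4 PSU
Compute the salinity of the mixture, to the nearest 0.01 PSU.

23.21 PSU

By conservation of dissolved salt,
salt = 4,160,000×33.7 + 3,060,000×25.6 + 2,654,000×4 = 140,192,000 + 78,336,000 + 10,616,000 = 229,144,000
volume = 4,160,000 + 3,060,000 + 2,654,000 = 9,874,000 m³
S = 229,144,000 / 9,874,000 = 23.2068 PSU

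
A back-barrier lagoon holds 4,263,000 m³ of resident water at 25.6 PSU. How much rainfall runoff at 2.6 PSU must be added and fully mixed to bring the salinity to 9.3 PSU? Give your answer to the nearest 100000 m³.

Salt balance: 4,263,000×25.6 + V×2.6 = (4,263,000+V)×9.3
109,132,800 + 2.6V = 39,645,900 + 9.3V
69,486,900 = 6.7V
V = 10,371,179.1 m³

10400000 m³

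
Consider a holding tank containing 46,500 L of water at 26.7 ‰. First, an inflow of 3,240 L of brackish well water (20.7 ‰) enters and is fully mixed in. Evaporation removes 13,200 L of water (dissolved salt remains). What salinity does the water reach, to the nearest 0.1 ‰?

After mixing: salt = 46,500×26.7 + 3,240×20.7 = 1,308,618; volume = 49,740 L
After evaporation: salt unchanged = 1,308,618; volume = 49,740 − 13,200 = 36,540 L
S = 1,308,618 / 36,540 = 35.8133 ‰

35.8 ‰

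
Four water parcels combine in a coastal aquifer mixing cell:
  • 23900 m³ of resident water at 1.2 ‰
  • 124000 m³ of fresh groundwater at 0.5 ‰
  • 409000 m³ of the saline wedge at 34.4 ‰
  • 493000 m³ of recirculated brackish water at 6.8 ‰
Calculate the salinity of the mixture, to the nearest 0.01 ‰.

16.68 ‰

Salt balance:
salt = 23,900×1.2 + 124,000×0.5 + 409,000×34.4 + 493,000×6.8 = 28,680 + 62,000 + 14,069,600 + 3,352,400 = 17,512,680
volume = 23,900 + 124,000 + 409,000 + 493,000 = 1,049,900 m³
S = 17,512,680 / 1,049,900 = 16.6803 ‰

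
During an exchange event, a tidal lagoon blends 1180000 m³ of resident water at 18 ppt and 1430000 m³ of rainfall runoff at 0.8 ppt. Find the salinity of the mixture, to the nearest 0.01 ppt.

By conservation of dissolved salt,
salt = 1,180,000×18 + 1,430,000×0.8 = 21,240,000 + 1,144,000 = 22,384,000
volume = 1,180,000 + 1,430,000 = 2,610,000 m³
S = 22,384,000 / 2,610,000 = 8.5762 ppt

8.58 ppt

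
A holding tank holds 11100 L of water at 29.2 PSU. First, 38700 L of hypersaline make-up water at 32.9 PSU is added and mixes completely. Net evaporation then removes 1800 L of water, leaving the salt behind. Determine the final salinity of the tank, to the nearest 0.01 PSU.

After mixing: salt = 11,100×29.2 + 38,700×32.9 = 1,597,350; volume = 49,800 L
After evaporation: salt unchanged = 1,597,350; volume = 49,800 − 1,800 = 48,000 L
S = 1,597,350 / 48,000 = 33.2781 PSU

33.28 PSU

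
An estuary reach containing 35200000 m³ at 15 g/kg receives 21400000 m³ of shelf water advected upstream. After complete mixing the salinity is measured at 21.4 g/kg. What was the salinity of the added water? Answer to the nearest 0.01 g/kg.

Salt balance: 35,200,000×15 + 21,400,000×S = 56,600,000×21.4
528,000,000 + 21,400,000·S = 1,211,240,000
S = (1,211,240,000 − 528,000,000) / 21,400,000 = 31.9271 g/kg

31.93 g/kg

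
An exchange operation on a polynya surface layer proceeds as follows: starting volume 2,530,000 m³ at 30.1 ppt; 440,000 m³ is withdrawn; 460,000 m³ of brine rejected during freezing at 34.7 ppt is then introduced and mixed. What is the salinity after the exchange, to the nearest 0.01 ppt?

Remaining after removal: 2,090,000 m³ at 30.1 ppt (salt = 62,909,000)
After addition: salt = 62,909,000 + 460,000×34.7 = 78,871,000; volume = 2,550,000 m³
S = 78,871,000 / 2,550,000 = 30.9298 ppt

30.93 ppt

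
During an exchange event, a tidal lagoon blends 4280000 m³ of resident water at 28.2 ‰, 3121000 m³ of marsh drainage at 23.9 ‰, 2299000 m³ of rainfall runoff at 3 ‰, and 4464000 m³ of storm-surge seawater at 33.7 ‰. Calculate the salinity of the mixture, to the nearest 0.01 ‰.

24.90 ‰

By conservation of dissolved salt,
salt = 4,280,000×28.2 + 3,121,000×23.9 + 2,299,000×3 + 4,464,000×33.7 = 120,696,000 + 74,591,900 + 6,897,000 + 150,436,800 = 352,621,700
volume = 4,280,000 + 3,121,000 + 2,299,000 + 4,464,000 = 14,164,000 m³
S = 352,621,700 / 14,164,000 = 24.8956 ‰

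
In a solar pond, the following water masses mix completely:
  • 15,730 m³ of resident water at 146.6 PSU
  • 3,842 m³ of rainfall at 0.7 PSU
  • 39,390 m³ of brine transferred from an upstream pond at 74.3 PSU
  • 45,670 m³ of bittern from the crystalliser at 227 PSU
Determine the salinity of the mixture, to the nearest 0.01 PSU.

Salt balance:
salt = 15,730×146.6 + 3,842×0.7 + 39,390×74.3 + 45,670×227 = 2,306,018 + 2,689.4 + 2,926,677 + 10,367,090 = 15,602,474.4
volume = 15,730 + 3,842 + 39,390 + 45,670 = 104,632 m³
S = 15,602,474.4 / 104,632 = 149.1176 PSU

149.12 PSU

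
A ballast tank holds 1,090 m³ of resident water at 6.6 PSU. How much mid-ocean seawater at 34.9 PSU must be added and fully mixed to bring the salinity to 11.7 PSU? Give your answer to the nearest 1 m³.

Salt balance: 1,090×6.6 + V×34.9 = (1,090+V)×11.7
7,194 + 34.9V = 12,753 + 11.7V
5,559 = 23.2V
V = 239.61 m³

240 m³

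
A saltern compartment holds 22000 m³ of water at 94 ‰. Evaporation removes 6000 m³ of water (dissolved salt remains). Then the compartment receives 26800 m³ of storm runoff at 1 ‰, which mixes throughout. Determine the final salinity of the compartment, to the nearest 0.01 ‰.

48.94 ‰

After evaporation: salt = 22,000×94 = 2,068,000; volume = 22,000 − 6,000 = 16,000 m³
After mixing: salt = 2,068,000 + 26,800×1 = 2,094,800; volume = 16,000 + 26,800 = 42,800 m³
S = 2,094,800 / 42,800 = 48.9439 ‰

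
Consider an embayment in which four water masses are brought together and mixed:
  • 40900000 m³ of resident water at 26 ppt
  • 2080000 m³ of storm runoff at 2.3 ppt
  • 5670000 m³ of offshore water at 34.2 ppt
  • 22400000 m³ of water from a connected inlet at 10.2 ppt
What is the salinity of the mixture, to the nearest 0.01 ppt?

20.98 ppt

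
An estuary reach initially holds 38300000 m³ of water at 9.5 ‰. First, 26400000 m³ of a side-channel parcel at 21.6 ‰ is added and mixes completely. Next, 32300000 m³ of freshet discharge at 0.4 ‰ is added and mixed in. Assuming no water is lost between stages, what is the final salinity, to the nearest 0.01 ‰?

Weighted by volume,
Initial salt = 38,300,000×9.5 = 363,850,000
After stage 1: salt = 363,850,000 + 26,400,000×21.6 = 934,090,000; volume = 64,700,000 m³; S = 14.437 ‰
After stage 2: salt = 934,090,000 + 32,300,000×0.4 = 947,010,000; volume = 97,000,000 m³
S = 947,010,000 / 97,000,000 = 9.763 ‰

9.76 ‰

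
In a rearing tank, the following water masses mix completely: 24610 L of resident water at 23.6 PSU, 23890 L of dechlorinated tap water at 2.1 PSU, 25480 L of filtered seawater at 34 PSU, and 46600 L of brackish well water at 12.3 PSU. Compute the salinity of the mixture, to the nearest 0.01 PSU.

Mass of salt is conserved:
salt = 24,610×23.6 + 23,890×2.1 + 25,480×34 + 46,600×12.3 = 580,796 + 50,169 + 866,320 + 573,180 = 2,070,465
volume = 24,610 + 23,890 + 25,480 + 46,600 = 120,580 L
S = 2,070,465 / 120,580 = 17.1709 PSU

17.17 PSU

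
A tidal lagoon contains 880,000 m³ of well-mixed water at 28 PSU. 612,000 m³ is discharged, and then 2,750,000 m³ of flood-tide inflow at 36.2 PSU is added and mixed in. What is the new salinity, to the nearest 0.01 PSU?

35.47 PSU

Remaining after removal: 268,000 m³ at 28 PSU (salt = 7,504,000)
After addition: salt = 7,504,000 + 2,750,000×36.2 = 107,054,000; volume = 3,018,000 m³
S = 107,054,000 / 3,018,000 = 35.4718 PSU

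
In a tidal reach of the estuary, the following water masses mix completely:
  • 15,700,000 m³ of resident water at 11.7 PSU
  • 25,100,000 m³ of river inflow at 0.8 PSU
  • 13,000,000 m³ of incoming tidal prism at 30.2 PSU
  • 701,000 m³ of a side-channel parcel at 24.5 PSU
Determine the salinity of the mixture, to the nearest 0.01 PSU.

11.26 PSU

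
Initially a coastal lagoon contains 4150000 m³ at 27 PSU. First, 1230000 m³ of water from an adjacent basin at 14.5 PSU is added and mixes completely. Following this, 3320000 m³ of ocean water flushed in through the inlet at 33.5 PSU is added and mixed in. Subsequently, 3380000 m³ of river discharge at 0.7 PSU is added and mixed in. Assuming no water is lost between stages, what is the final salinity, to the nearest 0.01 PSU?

Mass of salt is conserved:
Initial salt = 4,150,000×27 = 112,050,000
After stage 1: salt = 112,050,000 + 1,230,000×14.5 = 129,885,000; volume = 5,380,000 m³; S = 24.142 PSU
After stage 2: salt = 129,885,000 + 3,320,000×33.5 = 241,105,000; volume = 8,700,000 m³; S = 27.713 PSU
After stage 3: salt = 241,105,000 + 3,380,000×0.7 = 243,471,000; volume = 12,080,000 m³
S = 243,471,000 / 12,080,000 = 20.1549 PSU

20.15 PSU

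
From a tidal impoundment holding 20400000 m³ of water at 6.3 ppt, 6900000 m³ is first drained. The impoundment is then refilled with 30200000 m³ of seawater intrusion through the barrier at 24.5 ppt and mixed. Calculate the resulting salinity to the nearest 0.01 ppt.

Remaining after removal: 13,500,000 m³ at 6.3 ppt (salt = 85,050,000)
After addition: salt = 85,050,000 + 30,200,000×24.5 = 824,950,000; volume = 43,700,000 m³
S = 824,950,000 / 43,700,000 = 18.8776 ppt

18.88 ppt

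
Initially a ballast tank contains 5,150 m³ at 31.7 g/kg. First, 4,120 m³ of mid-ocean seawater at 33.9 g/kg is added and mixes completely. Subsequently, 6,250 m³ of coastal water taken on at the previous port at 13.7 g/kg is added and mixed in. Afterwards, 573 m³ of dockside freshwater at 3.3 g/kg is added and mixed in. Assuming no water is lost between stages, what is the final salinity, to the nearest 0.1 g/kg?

24.3 g/kg

Salt balance:
Initial salt = 5,150×31.7 = 163,255
After stage 1: salt = 163,255 + 4,120×33.9 = 302,923; volume = 9,270 m³; S = 32.678 g/kg
After stage 2: salt = 302,923 + 6,250×13.7 = 388,548; volume = 15,520 m³; S = 25.035 g/kg
After stage 3: salt = 388,548 + 573×3.3 = 390,438.9; volume = 16,093 m³
S = 390,438.9 / 16,093 = 24.2614 g/kg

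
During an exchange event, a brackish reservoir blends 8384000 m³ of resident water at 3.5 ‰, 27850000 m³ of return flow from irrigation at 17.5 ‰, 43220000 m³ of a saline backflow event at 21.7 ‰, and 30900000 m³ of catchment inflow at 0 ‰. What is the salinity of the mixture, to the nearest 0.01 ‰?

Salt balance:
salt = 8,384,000×3.5 + 27,850,000×17.5 + 43,220,000×21.7 + 30,900,000×0 = 29,344,000 + 487,375,000 + 937,874,000 + 0 = 1,454,593,000
volume = 8,384,000 + 27,850,000 + 43,220,000 + 30,900,000 = 110,354,000 m³
S = 1,454,593,000 / 110,354,000 = 13.1812 ‰

13.18 ‰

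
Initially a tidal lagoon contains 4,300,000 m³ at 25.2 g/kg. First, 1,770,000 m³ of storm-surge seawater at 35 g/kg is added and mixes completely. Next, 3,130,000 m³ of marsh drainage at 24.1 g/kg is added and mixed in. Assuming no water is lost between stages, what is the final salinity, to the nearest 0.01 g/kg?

Weighted by volume,
Initial salt = 4,300,000×25.2 = 108,360,000
After stage 1: salt = 108,360,000 + 1,770,000×35 = 170,310,000; volume = 6,070,000 m³; S = 28.058 g/kg
After stage 2: salt = 170,310,000 + 3,130,000×24.1 = 245,743,000; volume = 9,200,000 m³
S = 245,743,000 / 9,200,000 = 26.7112 g/kg

26.71 g/kg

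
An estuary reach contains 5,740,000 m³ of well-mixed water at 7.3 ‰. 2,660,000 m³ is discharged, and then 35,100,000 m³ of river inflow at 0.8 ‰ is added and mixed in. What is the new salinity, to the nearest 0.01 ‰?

Remaining after removal: 3,080,000 m³ at 7.3 ‰ (salt = 22,484,000)
After addition: salt = 22,484,000 + 35,100,000×0.8 = 50,564,000; volume = 38,180,000 m³
S = 50,564,000 / 38,180,000 = 1.3244 ‰

1.32 ‰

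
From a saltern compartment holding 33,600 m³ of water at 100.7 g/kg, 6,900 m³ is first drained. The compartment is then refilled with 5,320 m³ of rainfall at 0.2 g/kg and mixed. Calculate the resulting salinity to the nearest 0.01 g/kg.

84.00 g/kg

Remaining after removal: 26,700 m³ at 100.7 g/kg (salt = 2,688,690)
After addition: salt = 2,688,690 + 5,320×0.2 = 2,689,754; volume = 32,020 m³
S = 2,689,754 / 32,020 = 84.0023 g/kg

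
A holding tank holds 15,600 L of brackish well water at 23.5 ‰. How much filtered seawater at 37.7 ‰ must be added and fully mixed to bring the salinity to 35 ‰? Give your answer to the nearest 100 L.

66400 L

Salt balance: 15,600×23.5 + V×37.7 = (15,600+V)×35
366,600 + 37.7V = 546,000 + 35V
179,400 = 2.7V
V = 66,444.44 L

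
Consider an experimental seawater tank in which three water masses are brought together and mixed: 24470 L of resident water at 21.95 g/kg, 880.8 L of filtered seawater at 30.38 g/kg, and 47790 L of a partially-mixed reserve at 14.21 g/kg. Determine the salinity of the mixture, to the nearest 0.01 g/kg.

Total salt / total volume:
salt = 24,470×21.95 + 880.8×30.38 + 47,790×14.21 = 537,116.5 + 26,758.704 + 679,095.9 = 1,242,971.104
volume = 24,470 + 880.8 + 47,790 = 73,140.8 L
S = 1,242,971.104 / 73,140.8 = 16.9942 g/kg

16.99 g/kg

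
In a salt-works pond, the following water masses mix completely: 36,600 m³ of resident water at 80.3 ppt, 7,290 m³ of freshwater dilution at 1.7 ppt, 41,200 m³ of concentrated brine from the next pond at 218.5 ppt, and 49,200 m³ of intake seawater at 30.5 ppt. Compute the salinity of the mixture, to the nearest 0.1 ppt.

Total salt / total volume:
salt = 36,600×80.3 + 7,290×1.7 + 41,200×218.5 + 49,200×30.5 = 2,938,980 + 12,393 + 9,002,200 + 1,500,600 = 13,454,173
volume = 36,600 + 7,290 + 41,200 + 49,200 = 134,290 m³
S = 13,454,173 / 134,290 = 100.187 ppt

100.2 ppt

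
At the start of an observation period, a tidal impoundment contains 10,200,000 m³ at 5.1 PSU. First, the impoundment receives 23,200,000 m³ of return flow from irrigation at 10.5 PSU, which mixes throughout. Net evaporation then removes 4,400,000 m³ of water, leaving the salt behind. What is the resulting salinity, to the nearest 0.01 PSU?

After mixing: salt = 10,200,000×5.1 + 23,200,000×10.5 = 295,620,000; volume = 33,400,000 m³
After evaporation: salt unchanged = 295,620,000; volume = 33,400,000 − 4,400,000 = 29,000,000 m³
S = 295,620,000 / 29,000,000 = 10.1938 PSU

10.19 PSU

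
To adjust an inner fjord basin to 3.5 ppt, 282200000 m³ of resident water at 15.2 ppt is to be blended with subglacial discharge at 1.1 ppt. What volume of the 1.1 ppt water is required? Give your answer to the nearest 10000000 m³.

1380000000 m³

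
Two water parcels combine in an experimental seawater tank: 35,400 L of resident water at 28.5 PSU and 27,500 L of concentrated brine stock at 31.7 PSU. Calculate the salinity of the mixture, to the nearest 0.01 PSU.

Salt balance:
salt = 35,400×28.5 + 27,500×31.7 = 1,008,900 + 871,750 = 1,880,650
volume = 35,400 + 27,500 = 62,900 L
S = 1,880,650 / 62,900 = 29.899 PSU

29.90 PSU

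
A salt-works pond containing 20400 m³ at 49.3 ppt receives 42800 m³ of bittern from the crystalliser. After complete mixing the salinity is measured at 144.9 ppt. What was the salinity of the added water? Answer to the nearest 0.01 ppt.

190.47 ppt

Salt balance: 20,400×49.3 + 42,800×S = 63,200×144.9
1,005,720 + 42,800·S = 9,157,680
S = (9,157,680 − 1,005,720) / 42,800 = 190.4664 ppt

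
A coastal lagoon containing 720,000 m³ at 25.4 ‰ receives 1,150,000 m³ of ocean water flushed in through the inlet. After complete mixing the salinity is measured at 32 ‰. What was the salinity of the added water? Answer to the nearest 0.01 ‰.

36.13 ‰

Salt balance: 720,000×25.4 + 1,150,000×S = 1,870,000×32
18,288,000 + 1,150,000·S = 59,840,000
S = (59,840,000 − 18,288,000) / 1,150,000 = 36.1322 ‰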